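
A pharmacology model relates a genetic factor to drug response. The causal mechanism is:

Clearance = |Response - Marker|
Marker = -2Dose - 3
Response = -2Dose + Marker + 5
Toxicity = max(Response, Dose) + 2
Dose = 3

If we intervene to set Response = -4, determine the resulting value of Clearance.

5

do(Response=-4) replaces the equation Response = -2Dose + Marker + 5 with the constant Response = -4.
Marker = -2Dose - 3  [with Dose=3]  = -9
Clearance = |Response - Marker|  [with Response=-4, Marker=-9]  = 5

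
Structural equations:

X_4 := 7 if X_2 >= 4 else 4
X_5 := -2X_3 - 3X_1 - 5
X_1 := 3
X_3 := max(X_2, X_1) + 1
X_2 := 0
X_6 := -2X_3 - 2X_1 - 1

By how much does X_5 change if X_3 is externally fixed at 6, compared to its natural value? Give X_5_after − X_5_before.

-4

do(X_3=6) replaces the equation X_3 := max(X_2, X_1) + 1 with the constant X_3 = 6.
X_5 = -2X_3 - 3X_1 - 5  [with X_3=6, X_1=3]  = -26
Without intervention: X_3 = max(X_2, X_1) + 1  [with X_2=0, X_1=3]  = 4; X_5 = -2X_3 - 3X_1 - 5  [with X_3=4, X_1=3]  = -22.
Change = -26 − (-22) = -4.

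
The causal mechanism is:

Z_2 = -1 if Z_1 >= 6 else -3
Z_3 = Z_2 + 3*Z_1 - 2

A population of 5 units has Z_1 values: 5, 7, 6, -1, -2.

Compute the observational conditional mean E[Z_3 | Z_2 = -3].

-3

E[Z_3|Z_2=-3] averages over only the 3 units with Z_2=-3 (Z_1 = 5, -1, -2): Z_3 = 10, -8, -11, mean -3.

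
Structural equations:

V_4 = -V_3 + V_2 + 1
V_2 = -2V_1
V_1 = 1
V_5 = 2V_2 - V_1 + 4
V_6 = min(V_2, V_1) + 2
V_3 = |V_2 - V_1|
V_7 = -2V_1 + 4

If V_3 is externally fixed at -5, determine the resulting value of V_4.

The intervention breaks the incoming arrows to V_3: V_3 = |V_2 - V_1| no longer applies, and V_3 = -5.
V_2 = -2V_1  [with V_1=1]  = -2
V_4 = -V_3 + V_2 + 1  [with V_3=-5, V_2=-2]  = 4

4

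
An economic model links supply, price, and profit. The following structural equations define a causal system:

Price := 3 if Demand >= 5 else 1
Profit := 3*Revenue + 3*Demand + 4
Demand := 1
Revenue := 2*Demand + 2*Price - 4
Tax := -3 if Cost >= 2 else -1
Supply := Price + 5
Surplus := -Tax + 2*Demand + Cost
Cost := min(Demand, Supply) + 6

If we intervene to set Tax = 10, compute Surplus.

Intervening sets Tax = 10 and removes its equation (Tax := -3 if Cost >= 2 else -1).
Price = 3 if Demand >= 5 else 1  [with Demand=1]  = 1
Supply = Price + 5  [with Price=1]  = 6
Cost = min(Demand, Supply) + 6  [with Demand=1, Supply=6]  = 7
Surplus = -Tax + 2*Demand + Cost  [with Tax=10, Demand=1, Cost=7]  = -1

-1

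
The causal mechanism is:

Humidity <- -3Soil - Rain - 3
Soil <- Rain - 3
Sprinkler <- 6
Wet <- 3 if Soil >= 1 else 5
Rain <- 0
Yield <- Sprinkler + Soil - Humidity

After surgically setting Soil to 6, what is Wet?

The intervention breaks the incoming arrows to Soil: Soil <- Rain - 3 no longer applies, and Soil = 6.
Wet = 3 if Soil >= 1 else 5  [with Soil=6]  = 3

3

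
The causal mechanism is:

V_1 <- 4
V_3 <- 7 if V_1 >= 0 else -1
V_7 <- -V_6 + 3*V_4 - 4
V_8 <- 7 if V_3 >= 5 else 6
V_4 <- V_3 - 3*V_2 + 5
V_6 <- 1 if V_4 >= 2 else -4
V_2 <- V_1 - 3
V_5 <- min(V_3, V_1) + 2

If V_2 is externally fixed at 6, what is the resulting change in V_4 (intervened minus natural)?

Under do(V_2=6), the mechanism V_2 <- V_1 - 3 is discarded; V_2 is fixed at 6.
V_3 = 7 if V_1 >= 0 else -1  [with V_1=4]  = 7
V_4 = V_3 - 3*V_2 + 5  [with V_3=7, V_2=6]  = -6
Without intervention: V_2 = V_1 - 3  [with V_1=4]  = 1; V_3 = 7 if V_1 >= 0 else -1  [with V_1=4]  = 7; V_4 = V_3 - 3*V_2 + 5  [with V_3=7, V_2=1]  = 9.
Change = -6 − 9 = -15.

-15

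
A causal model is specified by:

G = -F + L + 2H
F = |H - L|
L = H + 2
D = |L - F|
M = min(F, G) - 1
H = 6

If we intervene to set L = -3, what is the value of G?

0

Under do(L=-3), the mechanism L = H + 2 is discarded; L is fixed at -3.
F = |H - L|  [with H=6, L=-3]  = 9
G = -F + L + 2H  [with F=9, L=-3, H=6]  = 0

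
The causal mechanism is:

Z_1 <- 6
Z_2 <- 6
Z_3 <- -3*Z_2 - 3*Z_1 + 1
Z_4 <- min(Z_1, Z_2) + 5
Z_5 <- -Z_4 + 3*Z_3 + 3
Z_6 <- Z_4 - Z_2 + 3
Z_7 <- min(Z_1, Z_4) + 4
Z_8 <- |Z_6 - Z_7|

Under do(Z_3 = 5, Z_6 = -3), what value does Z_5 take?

7

The joint intervention fixes Z_3 = 5, Z_6 = -3, removing each variable's own equation.
Z_4 = min(Z_1, Z_2) + 5  [with Z_1=6, Z_2=6]  = 11
Z_5 = -Z_4 + 3*Z_3 + 3  [with Z_4=11, Z_3=5]  = 7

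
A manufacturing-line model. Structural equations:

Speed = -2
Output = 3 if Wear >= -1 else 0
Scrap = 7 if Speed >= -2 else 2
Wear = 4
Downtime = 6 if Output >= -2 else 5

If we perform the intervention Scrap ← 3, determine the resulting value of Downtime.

do(Scrap=3) replaces the equation Scrap = 7 if Speed >= -2 else 2 with the constant Scrap = 3.
Downtime is not downstream of the intervention, so its value is determined by the original equations.
Output = 3 if Wear >= -1 else 0  [with Wear=4]  = 3
Downtime = 6 if Output >= -2 else 5  [with Output=3]  = 6

6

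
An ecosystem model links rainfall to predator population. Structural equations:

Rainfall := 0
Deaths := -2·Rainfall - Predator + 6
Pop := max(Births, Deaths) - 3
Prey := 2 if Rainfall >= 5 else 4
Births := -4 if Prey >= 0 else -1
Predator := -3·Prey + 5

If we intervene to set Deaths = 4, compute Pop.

The intervention breaks the incoming arrows to Deaths: Deaths := -2·Rainfall - Predator + 6 no longer applies, and Deaths = 4.
Prey = 2 if Rainfall >= 5 else 4  [with Rainfall=0]  = 4
Births = -4 if Prey >= 0 else -1  [with Prey=4]  = -4
Pop = max(Births, Deaths) - 3  [with Births=-4, Deaths=4]  = 1

1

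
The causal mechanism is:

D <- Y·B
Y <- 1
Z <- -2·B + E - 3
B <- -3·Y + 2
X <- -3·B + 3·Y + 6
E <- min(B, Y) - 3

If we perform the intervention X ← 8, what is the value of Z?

The intervention breaks the incoming arrows to X: X <- -3·B + 3·Y + 6 no longer applies, and X = 8.
No directed path runs from X to Z, so Z keeps its natural value.
B = -3·Y + 2  [with Y=1]  = -1
E = min(B, Y) - 3  [with B=-1, Y=1]  = -4
Z = -2·B + E - 3  [with B=-1, E=-4]  = -5

-5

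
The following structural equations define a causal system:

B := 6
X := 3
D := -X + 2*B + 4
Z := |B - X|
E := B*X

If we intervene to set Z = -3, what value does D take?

The intervention breaks the incoming arrows to Z: Z := |B - X| no longer applies, and Z = -3.
D is not downstream of the intervention, so its value is determined by the original equations.
D = -X + 2*B + 4  [with X=3, B=6]  = 13

13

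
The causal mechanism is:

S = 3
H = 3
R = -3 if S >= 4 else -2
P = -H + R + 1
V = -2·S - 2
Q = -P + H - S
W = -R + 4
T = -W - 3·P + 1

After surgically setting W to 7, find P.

-4

Under do(W=7), the mechanism W = -R + 4 is discarded; W is fixed at 7.
Since P is not a descendant of the intervened variable, it is unaffected.
R = -3 if S >= 4 else -2  [with S=3]  = -2
P = -H + R + 1  [with H=3, R=-2]  = -4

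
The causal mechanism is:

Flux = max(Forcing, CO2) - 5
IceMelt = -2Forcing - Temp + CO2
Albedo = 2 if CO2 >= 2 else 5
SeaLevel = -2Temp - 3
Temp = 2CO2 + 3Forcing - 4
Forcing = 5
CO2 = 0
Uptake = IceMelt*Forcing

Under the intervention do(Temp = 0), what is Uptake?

-50

The intervention breaks the incoming arrows to Temp: Temp = 2CO2 + 3Forcing - 4 no longer applies, and Temp = 0.
IceMelt = -2Forcing - Temp + CO2  [with Forcing=5, Temp=0, CO2=0]  = -10
Uptake = IceMelt*Forcing  [with IceMelt=-10, Forcing=5]  = -50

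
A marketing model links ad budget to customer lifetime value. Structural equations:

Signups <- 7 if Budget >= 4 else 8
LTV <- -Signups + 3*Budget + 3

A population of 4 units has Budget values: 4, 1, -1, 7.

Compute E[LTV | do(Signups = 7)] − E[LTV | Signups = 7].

do(Signups=7) breaks Signups's dependence on Budget. With Signups=7 fixed, LTV across the units is 8, -1, -7, 17, mean 4.25.
Observing Signups=7 restricts to units where Signups's equation naturally yields 7: Budget ∈ {4, 7}. In that subpopulation LTV = 8, 17, mean 12.5.
Difference = 4.25 − 12.5 = -8.25.

-8.25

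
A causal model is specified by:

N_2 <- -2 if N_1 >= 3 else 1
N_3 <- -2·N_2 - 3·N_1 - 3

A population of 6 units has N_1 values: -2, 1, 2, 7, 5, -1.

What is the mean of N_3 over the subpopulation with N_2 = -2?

-17

E[N_3|N_2=-2] averages over only the 2 units with N_2=-2 (N_1 = 7, 5): N_3 = -20, -14, mean -17.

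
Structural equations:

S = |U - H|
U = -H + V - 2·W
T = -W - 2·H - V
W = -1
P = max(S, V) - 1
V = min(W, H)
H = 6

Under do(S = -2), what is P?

-2

Under do(S=-2), the mechanism S = |U - H| is discarded; S is fixed at -2.
V = min(W, H)  [with W=-1, H=6]  = -1
P = max(S, V) - 1  [with S=-2, V=-1]  = -2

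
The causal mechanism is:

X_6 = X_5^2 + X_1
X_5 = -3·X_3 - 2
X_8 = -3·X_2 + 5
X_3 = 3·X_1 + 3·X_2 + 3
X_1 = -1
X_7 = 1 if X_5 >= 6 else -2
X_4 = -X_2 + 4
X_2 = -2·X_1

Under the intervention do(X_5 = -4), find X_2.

2

Under do(X_5=-4), the mechanism X_5 = -3·X_3 - 2 is discarded; X_5 is fixed at -4.
No directed path runs from X_5 to X_2, so X_2 keeps its natural value.
X_2 = -2·X_1  [with X_1=-1]  = 2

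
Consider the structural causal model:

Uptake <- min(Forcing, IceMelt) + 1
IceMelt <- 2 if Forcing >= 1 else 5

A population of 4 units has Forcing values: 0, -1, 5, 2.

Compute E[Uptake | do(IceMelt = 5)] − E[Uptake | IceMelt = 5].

Under do(IceMelt=5), IceMelt's equation is replaced by IceMelt=5 for every unit. Per-unit Uptake: 1, 0, 6, 3. Mean = 2.5.
Conditioning on IceMelt=5 selects the 2 unit(s) with Forcing ∈ {0, -1}. Their Uptake values: 1, 0. Mean = 0.5.
Difference = 2.5 − 0.5 = 2.

2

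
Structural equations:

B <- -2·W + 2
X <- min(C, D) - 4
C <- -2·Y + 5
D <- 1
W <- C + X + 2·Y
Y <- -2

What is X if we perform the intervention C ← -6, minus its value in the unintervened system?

The intervention breaks the incoming arrows to C: C <- -2·Y + 5 no longer applies, and C = -6.
X = min(C, D) - 4  [with C=-6, D=1]  = -10
Without intervention: C = -2·Y + 5  [with Y=-2]  = 9; X = min(C, D) - 4  [with C=9, D=1]  = -3.
Change = -10 − (-3) = -7.

-7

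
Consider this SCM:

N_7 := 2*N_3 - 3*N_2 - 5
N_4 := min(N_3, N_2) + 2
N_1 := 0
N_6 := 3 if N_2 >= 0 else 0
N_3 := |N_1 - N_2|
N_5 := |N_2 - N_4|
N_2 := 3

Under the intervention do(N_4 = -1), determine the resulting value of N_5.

4

Intervening sets N_4 = -1 and removes its equation (N_4 := min(N_3, N_2) + 2).
N_5 = |N_2 - N_4|  [with N_2=3, N_4=-1]  = 4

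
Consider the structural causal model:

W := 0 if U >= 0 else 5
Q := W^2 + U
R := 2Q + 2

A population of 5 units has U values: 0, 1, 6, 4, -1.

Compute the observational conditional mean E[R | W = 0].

7.5

Conditioning on W=0 selects the 4 unit(s) with U ∈ {0, 1, 6, 4}. Their R values: 2, 4, 14, 10. Mean = 7.5.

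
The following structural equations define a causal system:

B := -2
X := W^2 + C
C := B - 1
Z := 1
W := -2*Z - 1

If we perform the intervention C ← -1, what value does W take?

The intervention breaks the incoming arrows to C: C := B - 1 no longer applies, and C = -1.
W is not downstream of the intervention, so its value is determined by the original equations.
W = -2*Z - 1  [with Z=1]  = -3

-3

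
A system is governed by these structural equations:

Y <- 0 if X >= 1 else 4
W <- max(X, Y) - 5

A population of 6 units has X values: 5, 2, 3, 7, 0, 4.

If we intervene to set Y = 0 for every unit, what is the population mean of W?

-1.5

do(Y=0) breaks Y's dependence on X. With Y=0 fixed, W across the units is 0, -3, -2, 2, -5, -1, mean -1.5.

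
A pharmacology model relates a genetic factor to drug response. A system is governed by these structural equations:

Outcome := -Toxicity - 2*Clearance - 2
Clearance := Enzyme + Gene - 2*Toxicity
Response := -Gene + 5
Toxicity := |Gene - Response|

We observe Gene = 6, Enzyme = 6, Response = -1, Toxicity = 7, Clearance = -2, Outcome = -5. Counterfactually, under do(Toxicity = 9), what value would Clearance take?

Intervening sets Toxicity = 9 and removes its equation (Toxicity := |Gene - Response|).
Clearance = Enzyme + Gene - 2*Toxicity  [with Enzyme=6, Gene=6, Toxicity=9]  = -6

-6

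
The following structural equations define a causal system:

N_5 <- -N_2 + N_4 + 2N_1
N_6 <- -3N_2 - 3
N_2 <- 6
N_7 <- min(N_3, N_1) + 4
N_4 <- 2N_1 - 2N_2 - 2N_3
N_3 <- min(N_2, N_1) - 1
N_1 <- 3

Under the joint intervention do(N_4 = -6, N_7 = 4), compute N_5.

Setting N_4 = -6, N_7 = 4 by intervention discards those variables' equations.
N_5 = -N_2 + N_4 + 2N_1  [with N_2=6, N_4=-6, N_1=3]  = -6

-6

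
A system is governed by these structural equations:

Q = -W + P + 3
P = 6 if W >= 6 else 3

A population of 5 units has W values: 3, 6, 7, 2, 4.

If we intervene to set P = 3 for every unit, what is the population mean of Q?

1.6

Under do(P=3), P's equation is replaced by P=3 for every unit. Per-unit Q: 3, 0, -1, 4, 2. Mean = 1.6.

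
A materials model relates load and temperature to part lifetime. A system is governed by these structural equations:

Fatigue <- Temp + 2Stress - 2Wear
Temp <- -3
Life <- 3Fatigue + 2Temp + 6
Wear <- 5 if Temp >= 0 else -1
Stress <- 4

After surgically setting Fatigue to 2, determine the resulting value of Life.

6

Intervening sets Fatigue = 2 and removes its equation (Fatigue <- Temp + 2Stress - 2Wear).
Life = 3Fatigue + 2Temp + 6  [with Fatigue=2, Temp=-3]  = 6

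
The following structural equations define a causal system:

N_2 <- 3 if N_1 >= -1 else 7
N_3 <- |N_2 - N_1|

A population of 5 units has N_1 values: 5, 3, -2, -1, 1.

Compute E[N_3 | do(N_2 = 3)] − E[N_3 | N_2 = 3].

The intervention sets N_2=3 in all 5 units regardless of N_1. Recomputing N_3 per unit gives 2, 0, 5, 4, 2; average 2.6.
Observing N_2=3 restricts to units where N_2's equation naturally yields 3: N_1 ∈ {5, 3, -1, 1}. In that subpopulation N_3 = 2, 0, 4, 2, mean 2.
Difference = 2.6 − 2 = 0.6.

0.6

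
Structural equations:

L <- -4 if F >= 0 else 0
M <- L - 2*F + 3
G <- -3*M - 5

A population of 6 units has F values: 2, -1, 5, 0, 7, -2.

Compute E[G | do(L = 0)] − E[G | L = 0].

Every unit gets L=0 under the intervention. G values become -2, -20, 16, -14, 28, -26; E[G|do(L=0)] = -3.
Conditioning on L=0 selects the 2 unit(s) with F ∈ {-1, -2}. Their G values: -20, -26. Mean = -23.
Difference = -3 − (-23) = 20.

20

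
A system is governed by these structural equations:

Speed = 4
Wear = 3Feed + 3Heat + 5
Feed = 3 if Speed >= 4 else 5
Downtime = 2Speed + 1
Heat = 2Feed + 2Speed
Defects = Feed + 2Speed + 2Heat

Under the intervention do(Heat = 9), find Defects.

29

do(Heat=9) replaces the equation Heat = 2Feed + 2Speed with the constant Heat = 9.
Feed = 3 if Speed >= 4 else 5  [with Speed=4]  = 3
Defects = Feed + 2Speed + 2Heat  [with Feed=3, Speed=4, Heat=9]  = 29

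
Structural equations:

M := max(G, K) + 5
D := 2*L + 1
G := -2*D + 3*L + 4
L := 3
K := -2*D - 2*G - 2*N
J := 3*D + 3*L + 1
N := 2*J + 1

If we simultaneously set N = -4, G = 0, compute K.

-6

Setting N = -4, G = 0 by intervention discards those variables' equations.
D = 2*L + 1  [with L=3]  = 7
K = -2*D - 2*G - 2*N  [with D=7, G=0, N=-4]  = -6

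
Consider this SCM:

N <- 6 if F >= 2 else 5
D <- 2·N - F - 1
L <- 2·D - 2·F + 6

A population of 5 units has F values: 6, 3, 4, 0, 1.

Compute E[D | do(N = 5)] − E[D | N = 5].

do(N=5) breaks N's dependence on F. With N=5 fixed, D across the units is 3, 6, 5, 9, 8, mean 6.2.
Conditioning on N=5 selects the 2 unit(s) with F ∈ {0, 1}. Their D values: 9, 8. Mean = 8.5.
Difference = 6.2 − 8.5 = -2.3.

-2.3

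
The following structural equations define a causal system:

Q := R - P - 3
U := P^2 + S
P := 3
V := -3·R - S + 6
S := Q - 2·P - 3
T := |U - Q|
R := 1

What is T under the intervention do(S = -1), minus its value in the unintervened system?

13

The intervention breaks the incoming arrows to S: S := Q - 2·P - 3 no longer applies, and S = -1.
Q = R - P - 3  [with R=1, P=3]  = -5
U = P^2 + S  [with P=3, S=-1]  = 8
T = |U - Q|  [with U=8, Q=-5]  = 13
Without intervention: Q = R - P - 3  [with R=1, P=3]  = -5; S = Q - 2·P - 3  [with Q=-5, P=3]  = -14; U = P^2 + S  [with P=3, S=-14]  = -5; T = |U - Q|  [with U=-5, Q=-5]  = 0.
Change = 13 − 0 = 13.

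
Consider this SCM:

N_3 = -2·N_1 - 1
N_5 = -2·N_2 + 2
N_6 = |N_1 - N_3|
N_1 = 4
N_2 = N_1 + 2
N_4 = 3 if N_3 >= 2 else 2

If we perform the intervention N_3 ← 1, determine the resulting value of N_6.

3

The intervention breaks the incoming arrows to N_3: N_3 = -2·N_1 - 1 no longer applies, and N_3 = 1.
N_6 = |N_1 - N_3|  [with N_1=4, N_3=1]  = 3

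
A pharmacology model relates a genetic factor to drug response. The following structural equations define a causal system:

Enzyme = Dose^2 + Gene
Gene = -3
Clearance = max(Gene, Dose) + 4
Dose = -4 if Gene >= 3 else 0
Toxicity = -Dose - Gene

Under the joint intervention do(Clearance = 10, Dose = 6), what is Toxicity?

-3

Setting Clearance = 10, Dose = 6 by intervention discards those variables' equations.
Toxicity = -Dose - Gene  [with Dose=6, Gene=-3]  = -3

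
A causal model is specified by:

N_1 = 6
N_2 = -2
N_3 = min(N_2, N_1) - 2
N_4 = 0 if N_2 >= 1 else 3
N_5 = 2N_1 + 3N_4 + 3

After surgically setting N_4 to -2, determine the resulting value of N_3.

Under do(N_4=-2), the mechanism N_4 = 0 if N_2 >= 1 else 3 is discarded; N_4 is fixed at -2.
Since N_3 is not a descendant of the intervened variable, it is unaffected.
N_3 = min(N_2, N_1) - 2  [with N_2=-2, N_1=6]  = -4

-4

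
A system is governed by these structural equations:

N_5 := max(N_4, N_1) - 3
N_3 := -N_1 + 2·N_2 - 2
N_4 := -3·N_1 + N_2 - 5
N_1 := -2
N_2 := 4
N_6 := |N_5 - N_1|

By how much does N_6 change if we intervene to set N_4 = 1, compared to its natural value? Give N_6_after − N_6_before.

-4

Under do(N_4=1), the mechanism N_4 := -3·N_1 + N_2 - 5 is discarded; N_4 is fixed at 1.
N_5 = max(N_4, N_1) - 3  [with N_4=1, N_1=-2]  = -2
N_6 = |N_5 - N_1|  [with N_5=-2, N_1=-2]  = 0
Without intervention: N_4 = -3·N_1 + N_2 - 5  [with N_1=-2, N_2=4]  = 5; N_5 = max(N_4, N_1) - 3  [with N_4=5, N_1=-2]  = 2; N_6 = |N_5 - N_1|  [with N_5=2, N_1=-2]  = 4.
Change = 0 − 4 = -4.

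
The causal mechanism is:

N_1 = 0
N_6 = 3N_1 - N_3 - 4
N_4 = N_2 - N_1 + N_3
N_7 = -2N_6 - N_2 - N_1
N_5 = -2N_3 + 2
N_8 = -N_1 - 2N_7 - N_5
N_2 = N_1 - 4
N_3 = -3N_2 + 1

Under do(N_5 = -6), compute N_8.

do(N_5=-6) replaces the equation N_5 = -2N_3 + 2 with the constant N_5 = -6.
N_2 = N_1 - 4  [with N_1=0]  = -4
N_3 = -3N_2 + 1  [with N_2=-4]  = 13
N_6 = 3N_1 - N_3 - 4  [with N_1=0, N_3=13]  = -17
N_7 = -2N_6 - N_2 - N_1  [with N_6=-17, N_2=-4, N_1=0]  = 38
N_8 = -N_1 - 2N_7 - N_5  [with N_1=0, N_7=38, N_5=-6]  = -70

-70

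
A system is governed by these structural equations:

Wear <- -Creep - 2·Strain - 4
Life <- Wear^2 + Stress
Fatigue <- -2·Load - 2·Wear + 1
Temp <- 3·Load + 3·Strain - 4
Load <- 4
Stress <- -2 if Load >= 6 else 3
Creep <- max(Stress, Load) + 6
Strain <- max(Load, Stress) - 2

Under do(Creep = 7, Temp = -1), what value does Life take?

228

Under do(Creep = 7, Temp = -1), each intervened variable's structural equation is replaced by its fixed value.
Stress = -2 if Load >= 6 else 3  [with Load=4]  = 3
Strain = max(Load, Stress) - 2  [with Load=4, Stress=3]  = 2
Wear = -Creep - 2·Strain - 4  [with Creep=7, Strain=2]  = -15
Life = Wear^2 + Stress  [with Wear=-15, Stress=3]  = 228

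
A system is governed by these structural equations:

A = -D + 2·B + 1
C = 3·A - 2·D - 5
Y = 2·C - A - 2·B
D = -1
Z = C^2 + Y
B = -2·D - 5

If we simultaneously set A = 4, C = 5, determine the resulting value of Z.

Setting A = 4, C = 5 by intervention discards those variables' equations.
B = -2·D - 5  [with D=-1]  = -3
Y = 2·C - A - 2·B  [with C=5, A=4, B=-3]  = 12
Z = C^2 + Y  [with C=5, Y=12]  = 37

37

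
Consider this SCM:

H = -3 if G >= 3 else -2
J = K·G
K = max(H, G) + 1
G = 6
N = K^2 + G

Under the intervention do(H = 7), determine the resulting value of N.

do(H=7) replaces the equation H = -3 if G >= 3 else -2 with the constant H = 7.
K = max(H, G) + 1  [with H=7, G=6]  = 8
N = K^2 + G  [with K=8, G=6]  = 70

70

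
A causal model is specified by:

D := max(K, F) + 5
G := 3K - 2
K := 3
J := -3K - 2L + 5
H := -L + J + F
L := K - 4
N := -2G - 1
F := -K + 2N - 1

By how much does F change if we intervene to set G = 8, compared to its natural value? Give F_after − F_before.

-4

Under do(G=8), the mechanism G := 3K - 2 is discarded; G is fixed at 8.
N = -2G - 1  [with G=8]  = -17
F = -K + 2N - 1  [with K=3, N=-17]  = -38
Without intervention: G = 3K - 2  [with K=3]  = 7; N = -2G - 1  [with G=7]  = -15; F = -K + 2N - 1  [with K=3, N=-15]  = -34.
Change = -38 − (-34) = -4.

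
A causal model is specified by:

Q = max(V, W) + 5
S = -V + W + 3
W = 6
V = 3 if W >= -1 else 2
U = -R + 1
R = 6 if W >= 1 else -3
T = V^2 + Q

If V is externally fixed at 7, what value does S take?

2

Under do(V=7), the mechanism V = 3 if W >= -1 else 2 is discarded; V is fixed at 7.
S = -V + W + 3  [with V=7, W=6]  = 2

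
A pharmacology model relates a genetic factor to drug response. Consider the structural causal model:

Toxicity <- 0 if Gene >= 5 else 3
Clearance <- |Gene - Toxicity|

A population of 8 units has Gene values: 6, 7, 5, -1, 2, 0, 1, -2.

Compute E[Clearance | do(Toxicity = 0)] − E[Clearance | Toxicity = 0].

-3

do(Toxicity=0) breaks Toxicity's dependence on Gene. With Toxicity=0 fixed, Clearance across the units is 6, 7, 5, 1, 2, 0, 1, 2, mean 3.
Observing Toxicity=0 restricts to units where Toxicity's equation naturally yields 0: Gene ∈ {6, 7, 5}. In that subpopulation Clearance = 6, 7, 5, mean 6.
Difference = 3 − 6 = -3.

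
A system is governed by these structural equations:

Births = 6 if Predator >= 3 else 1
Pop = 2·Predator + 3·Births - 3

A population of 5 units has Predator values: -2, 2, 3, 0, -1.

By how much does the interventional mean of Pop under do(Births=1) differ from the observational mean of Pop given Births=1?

1.3

Under do(Births=1), Births's equation is replaced by Births=1 for every unit. Per-unit Pop: -4, 4, 6, 0, -2. Mean = 0.8.
Conditioning on Births=1 selects the 4 unit(s) with Predator ∈ {-2, 2, 0, -1}. Their Pop values: -4, 4, 0, -2. Mean = -0.5.
Difference = 0.8 − (-0.5) = 1.3.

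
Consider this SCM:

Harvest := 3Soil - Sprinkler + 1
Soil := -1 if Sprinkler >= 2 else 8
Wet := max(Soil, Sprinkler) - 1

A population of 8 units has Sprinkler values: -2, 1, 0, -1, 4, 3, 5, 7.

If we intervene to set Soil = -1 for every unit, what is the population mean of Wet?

1.25

The intervention sets Soil=-1 in all 8 units regardless of Sprinkler. Recomputing Wet per unit gives -2, 0, -1, -2, 3, 2, 4, 6; average 1.25.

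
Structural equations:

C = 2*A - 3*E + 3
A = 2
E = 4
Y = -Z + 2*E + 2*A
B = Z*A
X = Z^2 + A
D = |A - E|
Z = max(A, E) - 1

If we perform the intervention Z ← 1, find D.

2

The intervention breaks the incoming arrows to Z: Z = max(A, E) - 1 no longer applies, and Z = 1.
D is not downstream of the intervention, so its value is determined by the original equations.
D = |A - E|  [with A=2, E=4]  = 2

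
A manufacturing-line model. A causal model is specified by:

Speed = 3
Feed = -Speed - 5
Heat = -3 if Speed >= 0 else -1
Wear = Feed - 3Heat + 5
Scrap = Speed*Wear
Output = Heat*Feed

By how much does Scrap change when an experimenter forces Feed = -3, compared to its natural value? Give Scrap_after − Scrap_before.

do(Feed=-3) replaces the equation Feed = -Speed - 5 with the constant Feed = -3.
Heat = -3 if Speed >= 0 else -1  [with Speed=3]  = -3
Wear = Feed - 3Heat + 5  [with Feed=-3, Heat=-3]  = 11
Scrap = Speed*Wear  [with Speed=3, Wear=11]  = 33
Without intervention: Feed = -Speed - 5  [with Speed=3]  = -8; Heat = -3 if Speed >= 0 else -1  [with Speed=3]  = -3; Wear = Feed - 3Heat + 5  [with Feed=-8, Heat=-3]  = 6; Scrap = Speed*Wear  [with Speed=3, Wear=6]  = 18.
Change = 33 − 18 = 15.

15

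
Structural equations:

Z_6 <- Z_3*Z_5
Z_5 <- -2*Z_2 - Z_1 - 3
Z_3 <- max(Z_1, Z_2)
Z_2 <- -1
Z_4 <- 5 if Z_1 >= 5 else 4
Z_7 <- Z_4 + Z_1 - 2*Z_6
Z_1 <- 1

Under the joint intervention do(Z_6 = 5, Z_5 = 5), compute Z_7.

Setting Z_6 = 5, Z_5 = 5 by intervention discards those variables' equations.
Z_4 = 5 if Z_1 >= 5 else 4  [with Z_1=1]  = 4
Z_7 = Z_4 + Z_1 - 2*Z_6  [with Z_4=4, Z_1=1, Z_6=5]  = -5

-5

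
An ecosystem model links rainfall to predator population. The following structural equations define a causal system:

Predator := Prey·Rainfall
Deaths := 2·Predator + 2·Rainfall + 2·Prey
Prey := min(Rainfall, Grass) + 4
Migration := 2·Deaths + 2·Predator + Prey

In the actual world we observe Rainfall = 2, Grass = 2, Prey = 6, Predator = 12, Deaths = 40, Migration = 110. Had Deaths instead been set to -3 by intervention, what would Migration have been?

24

The intervention breaks the incoming arrows to Deaths: Deaths := 2·Predator + 2·Rainfall + 2·Prey no longer applies, and Deaths = -3.
Prey = min(Rainfall, Grass) + 4  [with Rainfall=2, Grass=2]  = 6
Predator = Prey·Rainfall  [with Prey=6, Rainfall=2]  = 12
Migration = 2·Deaths + 2·Predator + Prey  [with Deaths=-3, Predator=12, Prey=6]  = 24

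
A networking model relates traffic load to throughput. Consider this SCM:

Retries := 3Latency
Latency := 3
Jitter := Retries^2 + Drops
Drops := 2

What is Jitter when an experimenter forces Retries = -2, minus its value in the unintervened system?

-77

The intervention breaks the incoming arrows to Retries: Retries := 3Latency no longer applies, and Retries = -2.
Jitter = Retries^2 + Drops  [with Retries=-2, Drops=2]  = 6
Without intervention: Retries = 3Latency  [with Latency=3]  = 9; Jitter = Retries^2 + Drops  [with Retries=9, Drops=2]  = 83.
Change = 6 − 83 = -77.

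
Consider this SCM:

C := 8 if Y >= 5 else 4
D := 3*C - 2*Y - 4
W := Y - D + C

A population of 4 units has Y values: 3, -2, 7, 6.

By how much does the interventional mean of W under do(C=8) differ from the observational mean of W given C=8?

Under do(C=8), C's equation is replaced by C=8 for every unit. Per-unit W: -3, -18, 9, 6. Mean = -1.5.
Observing C=8 restricts to units where C's equation naturally yields 8: Y ∈ {7, 6}. In that subpopulation W = 9, 6, mean 7.5.
Difference = -1.5 − 7.5 = -9.

-9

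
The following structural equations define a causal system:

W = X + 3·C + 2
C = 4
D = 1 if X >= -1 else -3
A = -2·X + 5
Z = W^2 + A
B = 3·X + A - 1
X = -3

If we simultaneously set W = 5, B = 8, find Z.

36

Setting W = 5, B = 8 by intervention discards those variables' equations.
A = -2·X + 5  [with X=-3]  = 11
Z = W^2 + A  [with W=5, A=11]  = 36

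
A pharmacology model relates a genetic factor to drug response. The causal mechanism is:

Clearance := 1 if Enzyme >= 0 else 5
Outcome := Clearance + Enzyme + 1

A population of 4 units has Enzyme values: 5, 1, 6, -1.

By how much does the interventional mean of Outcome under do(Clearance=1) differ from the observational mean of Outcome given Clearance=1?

-1.25

The intervention sets Clearance=1 in all 4 units regardless of Enzyme. Recomputing Outcome per unit gives 7, 3, 8, 1; average 4.75.
Conditioning on Clearance=1 selects the 3 unit(s) with Enzyme ∈ {5, 1, 6}. Their Outcome values: 7, 3, 8. Mean = 6.
Difference = 4.75 − 6 = -1.25.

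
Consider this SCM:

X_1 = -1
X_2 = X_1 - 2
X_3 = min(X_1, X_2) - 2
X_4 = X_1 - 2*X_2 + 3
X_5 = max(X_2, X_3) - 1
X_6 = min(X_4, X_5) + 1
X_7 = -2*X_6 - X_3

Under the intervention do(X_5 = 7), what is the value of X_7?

Under do(X_5=7), the mechanism X_5 = max(X_2, X_3) - 1 is discarded; X_5 is fixed at 7.
X_2 = X_1 - 2  [with X_1=-1]  = -3
X_3 = min(X_1, X_2) - 2  [with X_1=-1, X_2=-3]  = -5
X_4 = X_1 - 2*X_2 + 3  [with X_1=-1, X_2=-3]  = 8
X_6 = min(X_4, X_5) + 1  [with X_4=8, X_5=7]  = 8
X_7 = -2*X_6 - X_3  [with X_6=8, X_3=-5]  = -11

-11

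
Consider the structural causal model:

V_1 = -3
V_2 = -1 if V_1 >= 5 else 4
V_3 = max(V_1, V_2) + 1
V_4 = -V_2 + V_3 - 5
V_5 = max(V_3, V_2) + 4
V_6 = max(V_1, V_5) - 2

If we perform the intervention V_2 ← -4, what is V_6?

Under do(V_2=-4), the mechanism V_2 = -1 if V_1 >= 5 else 4 is discarded; V_2 is fixed at -4.
V_3 = max(V_1, V_2) + 1  [with V_1=-3, V_2=-4]  = -2
V_5 = max(V_3, V_2) + 4  [with V_3=-2, V_2=-4]  = 2
V_6 = max(V_1, V_5) - 2  [with V_1=-3, V_5=2]  = 0

0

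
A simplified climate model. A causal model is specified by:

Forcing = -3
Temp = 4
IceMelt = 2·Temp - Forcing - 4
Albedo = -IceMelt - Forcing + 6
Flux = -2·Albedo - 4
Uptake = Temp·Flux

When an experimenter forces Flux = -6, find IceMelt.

7

do(Flux=-6) replaces the equation Flux = -2·Albedo - 4 with the constant Flux = -6.
IceMelt is not downstream of the intervention, so its value is determined by the original equations.
IceMelt = 2·Temp - Forcing - 4  [with Temp=4, Forcing=-3]  = 7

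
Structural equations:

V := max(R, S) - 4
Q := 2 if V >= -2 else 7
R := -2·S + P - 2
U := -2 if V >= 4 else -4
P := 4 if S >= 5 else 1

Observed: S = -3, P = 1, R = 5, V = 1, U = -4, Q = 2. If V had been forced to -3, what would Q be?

Under do(V=-3), the mechanism V := max(R, S) - 4 is discarded; V is fixed at -3.
Q = 2 if V >= -2 else 7  [with V=-3]  = 7

7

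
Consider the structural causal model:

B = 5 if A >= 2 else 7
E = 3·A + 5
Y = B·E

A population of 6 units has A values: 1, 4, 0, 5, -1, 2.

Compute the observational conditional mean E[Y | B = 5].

E[Y|B=5] averages over only the 3 units with B=5 (A = 4, 5, 2): Y = 85, 100, 55, mean 80.

80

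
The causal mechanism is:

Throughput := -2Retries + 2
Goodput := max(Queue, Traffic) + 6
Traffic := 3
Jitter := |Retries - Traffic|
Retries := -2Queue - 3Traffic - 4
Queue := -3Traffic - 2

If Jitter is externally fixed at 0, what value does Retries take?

Under do(Jitter=0), the mechanism Jitter := |Retries - Traffic| is discarded; Jitter is fixed at 0.
Since Retries is not a descendant of the intervened variable, it is unaffected.
Queue = -3Traffic - 2  [with Traffic=3]  = -11
Retries = -2Queue - 3Traffic - 4  [with Queue=-11, Traffic=3]  = 9

9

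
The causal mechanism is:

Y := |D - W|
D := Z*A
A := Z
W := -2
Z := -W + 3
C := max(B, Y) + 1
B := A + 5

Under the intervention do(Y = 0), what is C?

11

Under do(Y=0), the mechanism Y := |D - W| is discarded; Y is fixed at 0.
Z = -W + 3  [with W=-2]  = 5
A = Z  [with Z=5]  = 5
B = A + 5  [with A=5]  = 10
C = max(B, Y) + 1  [with B=10, Y=0]  = 11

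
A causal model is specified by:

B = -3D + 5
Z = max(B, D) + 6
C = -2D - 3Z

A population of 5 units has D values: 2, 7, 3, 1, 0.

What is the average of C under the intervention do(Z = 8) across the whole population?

do(Z=8) breaks Z's dependence on D. With Z=8 fixed, C across the units is -28, -38, -30, -26, -24, mean -29.2.

-29.2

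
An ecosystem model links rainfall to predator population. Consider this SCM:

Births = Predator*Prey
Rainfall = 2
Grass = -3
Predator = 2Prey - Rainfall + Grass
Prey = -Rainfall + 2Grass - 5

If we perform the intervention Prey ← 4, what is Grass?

-3

Under do(Prey=4), the mechanism Prey = -Rainfall + 2Grass - 5 is discarded; Prey is fixed at 4.
Since Grass is not a descendant of the intervened variable, it is unaffected.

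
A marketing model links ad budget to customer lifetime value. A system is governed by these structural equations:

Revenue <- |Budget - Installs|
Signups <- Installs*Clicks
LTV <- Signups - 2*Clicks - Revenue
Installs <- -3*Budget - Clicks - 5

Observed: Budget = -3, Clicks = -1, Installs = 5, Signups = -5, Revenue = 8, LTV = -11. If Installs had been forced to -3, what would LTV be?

The intervention breaks the incoming arrows to Installs: Installs <- -3*Budget - Clicks - 5 no longer applies, and Installs = -3.
Signups = Installs*Clicks  [with Installs=-3, Clicks=-1]  = 3
Revenue = |Budget - Installs|  [with Budget=-3, Installs=-3]  = 0
LTV = Signups - 2*Clicks - Revenue  [with Signups=3, Clicks=-1, Revenue=0]  = 5

5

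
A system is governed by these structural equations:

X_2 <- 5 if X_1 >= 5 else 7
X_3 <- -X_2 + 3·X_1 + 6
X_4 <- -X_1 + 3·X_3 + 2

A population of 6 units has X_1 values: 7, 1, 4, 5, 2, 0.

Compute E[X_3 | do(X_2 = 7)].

8.5

do(X_2=7) breaks X_2's dependence on X_1. With X_2=7 fixed, X_3 across the units is 20, 2, 11, 14, 5, -1, mean 8.5.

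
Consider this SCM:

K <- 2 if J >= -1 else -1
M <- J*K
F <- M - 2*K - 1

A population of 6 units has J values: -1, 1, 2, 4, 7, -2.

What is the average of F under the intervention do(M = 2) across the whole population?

The intervention sets M=2 in all 6 units regardless of J. Recomputing F per unit gives -3, -3, -3, -3, -3, 3; average -2.

-2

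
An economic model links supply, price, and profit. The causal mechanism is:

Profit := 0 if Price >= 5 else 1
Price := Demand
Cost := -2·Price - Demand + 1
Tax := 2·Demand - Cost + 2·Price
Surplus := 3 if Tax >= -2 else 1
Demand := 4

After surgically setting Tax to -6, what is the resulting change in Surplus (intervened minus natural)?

Under do(Tax=-6), the mechanism Tax := 2·Demand - Cost + 2·Price is discarded; Tax is fixed at -6.
Surplus = 3 if Tax >= -2 else 1  [with Tax=-6]  = 1
Without intervention: Price = Demand  [with Demand=4]  = 4; Cost = -2·Price - Demand + 1  [with Price=4, Demand=4]  = -11; Tax = 2·Demand - Cost + 2·Price  [with Demand=4, Cost=-11, Price=4]  = 27; Surplus = 3 if Tax >= -2 else 1  [with Tax=27]  = 3.
Change = 1 − 3 = -2.

-2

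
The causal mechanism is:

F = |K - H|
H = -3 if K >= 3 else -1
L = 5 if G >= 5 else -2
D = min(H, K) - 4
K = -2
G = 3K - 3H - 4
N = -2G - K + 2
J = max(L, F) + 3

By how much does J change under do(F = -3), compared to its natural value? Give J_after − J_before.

Under do(F=-3), the mechanism F = |K - H| is discarded; F is fixed at -3.
H = -3 if K >= 3 else -1  [with K=-2]  = -1
G = 3K - 3H - 4  [with K=-2, H=-1]  = -7
L = 5 if G >= 5 else -2  [with G=-7]  = -2
J = max(L, F) + 3  [with L=-2, F=-3]  = 1
Without intervention: H = -3 if K >= 3 else -1  [with K=-2]  = -1; G = 3K - 3H - 4  [with K=-2, H=-1]  = -7; L = 5 if G >= 5 else -2  [with G=-7]  = -2; F = |K - H|  [with K=-2, H=-1]  = 1; J = max(L, F) + 3  [with L=-2, F=1]  = 4.
Change = 1 − 4 = -3.

-3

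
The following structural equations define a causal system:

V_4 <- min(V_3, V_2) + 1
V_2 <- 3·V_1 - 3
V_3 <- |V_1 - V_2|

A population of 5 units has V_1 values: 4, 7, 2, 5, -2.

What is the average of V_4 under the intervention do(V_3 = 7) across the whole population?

The intervention sets V_3=7 in all 5 units regardless of V_1. Recomputing V_4 per unit gives 8, 8, 4, 8, -8; average 4.

4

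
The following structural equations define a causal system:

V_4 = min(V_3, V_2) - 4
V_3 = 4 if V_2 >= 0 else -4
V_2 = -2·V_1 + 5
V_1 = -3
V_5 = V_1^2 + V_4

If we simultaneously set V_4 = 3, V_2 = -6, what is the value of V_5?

The joint intervention fixes V_4 = 3, V_2 = -6, removing each variable's own equation.
V_5 = V_1^2 + V_4  [with V_1=-3, V_4=3]  = 12

12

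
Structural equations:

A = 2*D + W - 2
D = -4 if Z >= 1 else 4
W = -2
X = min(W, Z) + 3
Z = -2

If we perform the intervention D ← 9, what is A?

14

Intervening sets D = 9 and removes its equation (D = -4 if Z >= 1 else 4).
A = 2*D + W - 2  [with D=9, W=-2]  = 14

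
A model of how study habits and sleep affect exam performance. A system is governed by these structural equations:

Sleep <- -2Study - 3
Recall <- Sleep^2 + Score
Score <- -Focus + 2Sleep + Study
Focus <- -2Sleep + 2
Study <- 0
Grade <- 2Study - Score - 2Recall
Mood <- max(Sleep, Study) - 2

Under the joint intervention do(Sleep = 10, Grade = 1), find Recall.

Under do(Sleep = 10, Grade = 1), each intervened variable's structural equation is replaced by its fixed value.
Focus = -2Sleep + 2  [with Sleep=10]  = -18
Score = -Focus + 2Sleep + Study  [with Focus=-18, Sleep=10, Study=0]  = 38
Recall = Sleep^2 + Score  [with Sleep=10, Score=38]  = 138

138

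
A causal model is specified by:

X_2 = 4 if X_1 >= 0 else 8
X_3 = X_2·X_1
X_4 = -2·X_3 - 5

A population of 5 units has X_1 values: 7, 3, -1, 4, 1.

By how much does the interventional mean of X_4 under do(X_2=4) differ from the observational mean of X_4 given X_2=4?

7.6

The intervention sets X_2=4 in all 5 units regardless of X_1. Recomputing X_4 per unit gives -61, -29, 3, -37, -13; average -27.4.
Conditioning on X_2=4 selects the 4 unit(s) with X_1 ∈ {7, 3, 4, 1}. Their X_4 values: -61, -29, -37, -13. Mean = -35.
Difference = -27.4 − (-35) = 7.6.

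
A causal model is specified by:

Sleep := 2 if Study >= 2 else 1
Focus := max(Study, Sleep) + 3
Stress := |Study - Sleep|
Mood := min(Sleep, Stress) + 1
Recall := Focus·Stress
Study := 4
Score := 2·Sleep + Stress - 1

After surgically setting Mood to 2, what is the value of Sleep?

2

do(Mood=2) replaces the equation Mood := min(Sleep, Stress) + 1 with the constant Mood = 2.
Sleep is not downstream of the intervention, so its value is determined by the original equations.
Sleep = 2 if Study >= 2 else 1  [with Study=4]  = 2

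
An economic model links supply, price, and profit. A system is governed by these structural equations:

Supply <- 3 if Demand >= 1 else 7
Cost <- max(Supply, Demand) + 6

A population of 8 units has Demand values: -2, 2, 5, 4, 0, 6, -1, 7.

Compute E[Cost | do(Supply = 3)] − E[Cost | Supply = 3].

Under do(Supply=3), Supply's equation is replaced by Supply=3 for every unit. Per-unit Cost: 9, 9, 11, 10, 9, 12, 9, 13. Mean = 10.25.
Observing Supply=3 restricts to units where Supply's equation naturally yields 3: Demand ∈ {2, 5, 4, 6, 7}. In that subpopulation Cost = 9, 11, 10, 12, 13, mean 11.
Difference = 10.25 − 11 = -0.75.

-0.75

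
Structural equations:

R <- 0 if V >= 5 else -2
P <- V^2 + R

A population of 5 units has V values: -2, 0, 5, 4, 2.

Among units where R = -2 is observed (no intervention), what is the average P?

E[P|R=-2] averages over only the 4 units with R=-2 (V = -2, 0, 4, 2): P = 2, -2, 14, 2, mean 4.

4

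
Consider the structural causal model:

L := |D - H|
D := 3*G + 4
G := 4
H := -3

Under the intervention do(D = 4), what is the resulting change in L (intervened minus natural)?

The intervention breaks the incoming arrows to D: D := 3*G + 4 no longer applies, and D = 4.
L = |D - H|  [with D=4, H=-3]  = 7
Without intervention: D = 3*G + 4  [with G=4]  = 16; L = |D - H|  [with D=16, H=-3]  = 19.
Change = 7 − 19 = -12.

-12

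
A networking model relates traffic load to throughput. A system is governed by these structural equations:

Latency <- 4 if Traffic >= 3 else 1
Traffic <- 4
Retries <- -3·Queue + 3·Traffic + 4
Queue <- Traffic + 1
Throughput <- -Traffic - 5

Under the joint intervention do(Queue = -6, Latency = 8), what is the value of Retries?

34

The joint intervention fixes Queue = -6, Latency = 8, removing each variable's own equation.
Retries = -3·Queue + 3·Traffic + 4  [with Queue=-6, Traffic=4]  = 34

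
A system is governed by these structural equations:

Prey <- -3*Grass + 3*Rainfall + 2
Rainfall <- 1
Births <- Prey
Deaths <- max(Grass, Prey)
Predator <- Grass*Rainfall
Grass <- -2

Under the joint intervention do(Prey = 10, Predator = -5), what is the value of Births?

10

Setting Prey = 10, Predator = -5 by intervention discards those variables' equations.
Births = Prey  [with Prey=10]  = 10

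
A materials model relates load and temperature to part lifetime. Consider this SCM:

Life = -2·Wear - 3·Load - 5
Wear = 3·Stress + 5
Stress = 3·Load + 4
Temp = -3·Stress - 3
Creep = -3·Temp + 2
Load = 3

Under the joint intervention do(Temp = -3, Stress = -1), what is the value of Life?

-18

Setting Temp = -3, Stress = -1 by intervention discards those variables' equations.
Wear = 3·Stress + 5  [with Stress=-1]  = 2
Life = -2·Wear - 3·Load - 5  [with Wear=2, Load=3]  = -18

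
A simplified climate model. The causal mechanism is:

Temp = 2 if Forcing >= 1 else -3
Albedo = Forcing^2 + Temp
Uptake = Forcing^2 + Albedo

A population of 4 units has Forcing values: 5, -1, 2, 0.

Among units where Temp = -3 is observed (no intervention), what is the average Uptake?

-2

Observing Temp=-3 restricts to units where Temp's equation naturally yields -3: Forcing ∈ {-1, 0}. In that subpopulation Uptake = -1, -3, mean -2.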